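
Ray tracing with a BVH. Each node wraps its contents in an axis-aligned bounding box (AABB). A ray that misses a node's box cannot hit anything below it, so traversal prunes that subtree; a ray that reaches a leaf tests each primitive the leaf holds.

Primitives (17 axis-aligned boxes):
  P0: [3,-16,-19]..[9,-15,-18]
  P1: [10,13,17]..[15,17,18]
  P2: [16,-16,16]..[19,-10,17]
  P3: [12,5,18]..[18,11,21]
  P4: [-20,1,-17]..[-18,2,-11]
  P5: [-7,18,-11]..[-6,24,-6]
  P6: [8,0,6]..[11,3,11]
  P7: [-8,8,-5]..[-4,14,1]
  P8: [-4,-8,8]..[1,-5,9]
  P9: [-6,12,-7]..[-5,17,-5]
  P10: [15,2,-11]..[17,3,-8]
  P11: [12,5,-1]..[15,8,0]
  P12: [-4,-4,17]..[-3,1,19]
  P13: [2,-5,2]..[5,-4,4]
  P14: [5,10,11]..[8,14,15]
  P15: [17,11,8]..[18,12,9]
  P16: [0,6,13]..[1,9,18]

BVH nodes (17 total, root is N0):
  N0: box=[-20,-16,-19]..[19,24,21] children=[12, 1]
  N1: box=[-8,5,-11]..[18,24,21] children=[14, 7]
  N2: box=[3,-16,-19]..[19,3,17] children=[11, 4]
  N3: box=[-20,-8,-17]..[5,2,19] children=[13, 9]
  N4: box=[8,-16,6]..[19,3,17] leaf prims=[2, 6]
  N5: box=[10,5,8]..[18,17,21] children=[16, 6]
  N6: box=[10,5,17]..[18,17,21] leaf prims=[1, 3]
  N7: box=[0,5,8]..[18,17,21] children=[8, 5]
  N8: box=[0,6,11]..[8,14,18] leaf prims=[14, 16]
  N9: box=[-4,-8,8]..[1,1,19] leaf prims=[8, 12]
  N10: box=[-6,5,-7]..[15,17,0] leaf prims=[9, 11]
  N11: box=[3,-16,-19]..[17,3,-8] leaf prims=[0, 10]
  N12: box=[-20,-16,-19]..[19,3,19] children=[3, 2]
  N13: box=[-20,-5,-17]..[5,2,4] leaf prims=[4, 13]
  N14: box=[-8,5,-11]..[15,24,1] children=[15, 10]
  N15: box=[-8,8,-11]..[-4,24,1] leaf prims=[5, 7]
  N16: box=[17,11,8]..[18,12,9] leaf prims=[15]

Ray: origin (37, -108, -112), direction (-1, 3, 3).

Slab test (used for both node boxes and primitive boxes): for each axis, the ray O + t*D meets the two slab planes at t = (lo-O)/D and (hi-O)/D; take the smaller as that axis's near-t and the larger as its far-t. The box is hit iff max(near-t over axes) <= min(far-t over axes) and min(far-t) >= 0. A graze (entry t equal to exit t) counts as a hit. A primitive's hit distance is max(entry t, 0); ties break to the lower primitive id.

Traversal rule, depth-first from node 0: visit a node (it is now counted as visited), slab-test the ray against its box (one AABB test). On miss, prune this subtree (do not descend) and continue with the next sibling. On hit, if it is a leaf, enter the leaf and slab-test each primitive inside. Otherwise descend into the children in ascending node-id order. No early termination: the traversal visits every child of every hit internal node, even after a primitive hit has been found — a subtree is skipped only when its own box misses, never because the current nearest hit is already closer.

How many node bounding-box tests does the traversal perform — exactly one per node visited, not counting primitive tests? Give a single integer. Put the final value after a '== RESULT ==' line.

Trace the traversal:
N0 x:[18,57] y:[92/3,44] z:[31,133/3] -> hit [31,44], descend [1, 12]
  N1 x:[19,45] y:[113/3,44] z:[101/3,133/3] -> hit [113/3,44], descend [7, 14]
    N7 x:[19,37] y:[113/3,125/3] z:[40,133/3] -> miss, prune
    N14 x:[22,45] y:[113/3,44] z:[101/3,113/3] -> hit [113/3,113/3], descend [10, 15]
      N10 x:[22,43] y:[113/3,125/3] z:[35,112/3] -> miss, prune
      N15 x:[41,45] y:[116/3,44] z:[101/3,113/3] -> miss, prune
  N12 x:[18,57] y:[92/3,37] z:[31,131/3] -> hit [31,37], descend [2, 3]
    N2 x:[18,34] y:[92/3,37] z:[31,43] -> hit [31,34], descend [4, 11]
      N4 x:[18,29] y:[92/3,37] z:[118/3,43] -> miss, prune
      N11 x:[20,34] y:[92/3,37] z:[31,104/3] -> hit [31,34] leaf, test {P0@t=31, P10(miss)}
    N3 x:[32,57] y:[100/3,110/3] z:[95/3,131/3] -> hit [100/3,110/3], descend [9, 13]
      N9 x:[36,41] y:[100/3,109/3] z:[40,131/3] -> miss, prune
      N13 x:[32,57] y:[103/3,110/3] z:[95/3,116/3] -> hit [103/3,110/3] leaf, test {P4(miss), P13(miss)}

Summary -> nodes [0, 1, 7, 14, 10, 15, 12, 2, 4, 11, 3, 9, 13]; box-tests=13; leaf-entries=2; first=P0

== RESULT ==
13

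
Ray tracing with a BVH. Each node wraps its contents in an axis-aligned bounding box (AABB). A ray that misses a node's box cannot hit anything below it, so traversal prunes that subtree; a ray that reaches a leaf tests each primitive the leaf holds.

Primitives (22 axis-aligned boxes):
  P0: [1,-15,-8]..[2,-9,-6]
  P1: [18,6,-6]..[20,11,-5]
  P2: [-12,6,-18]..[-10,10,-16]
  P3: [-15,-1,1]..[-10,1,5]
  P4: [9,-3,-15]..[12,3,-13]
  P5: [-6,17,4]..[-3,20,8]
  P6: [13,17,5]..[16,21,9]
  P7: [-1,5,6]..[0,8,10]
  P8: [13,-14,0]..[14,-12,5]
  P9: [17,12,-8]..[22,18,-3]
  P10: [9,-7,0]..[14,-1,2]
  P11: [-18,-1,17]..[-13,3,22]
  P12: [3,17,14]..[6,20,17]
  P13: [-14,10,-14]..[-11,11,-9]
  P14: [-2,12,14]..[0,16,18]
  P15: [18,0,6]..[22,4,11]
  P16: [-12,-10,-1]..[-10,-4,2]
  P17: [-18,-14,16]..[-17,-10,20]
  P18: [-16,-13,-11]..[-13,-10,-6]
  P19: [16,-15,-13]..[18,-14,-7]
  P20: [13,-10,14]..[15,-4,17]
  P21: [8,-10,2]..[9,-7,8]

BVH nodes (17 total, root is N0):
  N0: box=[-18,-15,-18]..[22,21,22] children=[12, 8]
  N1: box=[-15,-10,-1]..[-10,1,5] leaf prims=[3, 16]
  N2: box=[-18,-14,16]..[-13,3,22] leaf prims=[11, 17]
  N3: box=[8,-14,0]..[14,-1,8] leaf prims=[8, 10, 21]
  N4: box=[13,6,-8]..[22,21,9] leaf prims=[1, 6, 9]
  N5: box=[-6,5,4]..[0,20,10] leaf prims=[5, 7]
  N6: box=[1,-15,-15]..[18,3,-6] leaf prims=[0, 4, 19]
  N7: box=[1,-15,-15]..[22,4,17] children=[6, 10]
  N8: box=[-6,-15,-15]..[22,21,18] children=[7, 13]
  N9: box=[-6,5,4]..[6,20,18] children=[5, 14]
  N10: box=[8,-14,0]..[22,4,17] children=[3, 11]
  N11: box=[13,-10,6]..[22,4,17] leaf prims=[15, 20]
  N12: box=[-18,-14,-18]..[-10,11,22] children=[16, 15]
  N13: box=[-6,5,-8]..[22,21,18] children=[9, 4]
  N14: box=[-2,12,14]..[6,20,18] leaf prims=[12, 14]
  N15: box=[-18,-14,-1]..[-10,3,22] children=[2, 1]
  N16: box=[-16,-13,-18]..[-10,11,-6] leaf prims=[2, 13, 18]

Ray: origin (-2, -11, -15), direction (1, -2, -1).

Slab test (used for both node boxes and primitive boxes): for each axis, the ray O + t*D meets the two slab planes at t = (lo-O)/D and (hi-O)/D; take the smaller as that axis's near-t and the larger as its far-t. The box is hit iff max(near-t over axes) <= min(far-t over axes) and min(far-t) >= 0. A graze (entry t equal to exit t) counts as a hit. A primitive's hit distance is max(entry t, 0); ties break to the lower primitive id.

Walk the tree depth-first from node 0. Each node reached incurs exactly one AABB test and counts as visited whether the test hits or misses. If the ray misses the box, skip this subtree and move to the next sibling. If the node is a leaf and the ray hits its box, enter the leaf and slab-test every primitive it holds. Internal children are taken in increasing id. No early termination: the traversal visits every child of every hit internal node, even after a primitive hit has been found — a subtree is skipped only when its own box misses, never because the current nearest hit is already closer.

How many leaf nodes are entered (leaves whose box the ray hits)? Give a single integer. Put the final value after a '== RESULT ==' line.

Walk:
N0 x:[-16,24] y:[-16,2] z:[-37,3] -> hit [-16,2], descend [8, 12]
  N8 x:[-4,24] y:[-16,2] z:[-33,0] -> hit [-4,0], descend [7, 13]
    N7 x:[3,24] y:[-15/2,2] z:[-32,0] -> miss, prune
    N13 x:[-4,24] y:[-16,-8] z:[-33,-7] -> miss, prune
  N12 x:[-16,-8] y:[-11,3/2] z:[-37,3] -> miss, prune

order=[0, 8, 7, 13, 12]  |boxes|=5  |leaves|=0  hit=miss

== RESULT ==
0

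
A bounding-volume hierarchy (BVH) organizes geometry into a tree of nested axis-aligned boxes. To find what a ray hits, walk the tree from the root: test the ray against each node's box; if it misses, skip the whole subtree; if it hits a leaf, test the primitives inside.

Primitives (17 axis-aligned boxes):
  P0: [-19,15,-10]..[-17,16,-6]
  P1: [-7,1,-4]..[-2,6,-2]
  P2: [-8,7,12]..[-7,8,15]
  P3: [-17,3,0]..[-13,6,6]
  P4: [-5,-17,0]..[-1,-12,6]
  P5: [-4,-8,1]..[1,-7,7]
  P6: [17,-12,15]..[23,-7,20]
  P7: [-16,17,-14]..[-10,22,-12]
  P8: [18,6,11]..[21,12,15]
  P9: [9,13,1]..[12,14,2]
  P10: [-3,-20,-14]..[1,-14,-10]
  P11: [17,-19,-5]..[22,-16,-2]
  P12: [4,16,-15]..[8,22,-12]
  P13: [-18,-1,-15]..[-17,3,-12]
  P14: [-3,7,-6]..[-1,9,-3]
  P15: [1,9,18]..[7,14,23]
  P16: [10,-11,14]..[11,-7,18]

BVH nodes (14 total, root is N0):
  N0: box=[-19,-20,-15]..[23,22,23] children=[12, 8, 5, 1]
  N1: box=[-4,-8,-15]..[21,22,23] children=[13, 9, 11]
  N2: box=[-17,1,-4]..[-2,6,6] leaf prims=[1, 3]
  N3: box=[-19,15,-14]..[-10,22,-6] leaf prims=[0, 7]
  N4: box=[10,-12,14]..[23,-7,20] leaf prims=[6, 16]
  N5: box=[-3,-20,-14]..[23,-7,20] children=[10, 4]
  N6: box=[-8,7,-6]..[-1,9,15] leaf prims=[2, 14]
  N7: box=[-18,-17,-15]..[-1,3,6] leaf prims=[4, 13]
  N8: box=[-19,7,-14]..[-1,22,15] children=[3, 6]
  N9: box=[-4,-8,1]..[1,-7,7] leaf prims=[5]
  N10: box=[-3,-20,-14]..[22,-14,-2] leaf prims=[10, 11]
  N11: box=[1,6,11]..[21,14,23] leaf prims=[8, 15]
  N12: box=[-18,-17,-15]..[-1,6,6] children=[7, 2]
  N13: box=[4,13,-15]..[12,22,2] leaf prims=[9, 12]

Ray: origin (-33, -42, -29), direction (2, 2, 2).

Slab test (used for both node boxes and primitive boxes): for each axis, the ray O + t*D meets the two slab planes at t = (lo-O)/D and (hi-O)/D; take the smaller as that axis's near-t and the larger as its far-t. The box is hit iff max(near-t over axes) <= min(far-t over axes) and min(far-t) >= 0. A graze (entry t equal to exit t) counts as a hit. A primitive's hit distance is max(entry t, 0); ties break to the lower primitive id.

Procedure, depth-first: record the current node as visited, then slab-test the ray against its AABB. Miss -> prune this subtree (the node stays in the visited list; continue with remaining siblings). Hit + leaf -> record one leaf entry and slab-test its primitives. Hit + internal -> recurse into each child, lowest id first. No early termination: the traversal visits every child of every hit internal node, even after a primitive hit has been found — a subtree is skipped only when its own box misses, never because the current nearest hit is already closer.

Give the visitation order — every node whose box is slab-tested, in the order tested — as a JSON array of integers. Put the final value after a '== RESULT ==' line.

Trace the traversal:
N0 x:[7,28] y:[11,32] z:[7,26] -> hit [11,26], descend [1, 5, 8, 12]
  N1 x:[29/2,27] y:[17,32] z:[7,26] -> hit [17,26], descend [9, 11, 13]
    N9 x:[29/2,17] y:[17,35/2] z:[15,18] -> hit [17,17] leaf, test {P5@t=17}
    N11 x:[17,27] y:[24,28] z:[20,26] -> hit [24,26] leaf, test {P8(miss), P15(miss)}
    N13 x:[37/2,45/2] y:[55/2,32] z:[7,31/2] -> miss, prune
  N5 x:[15,28] y:[11,35/2] z:[15/2,49/2] -> hit [15,35/2], descend [4, 10]
    N4 x:[43/2,28] y:[15,35/2] z:[43/2,49/2] -> miss, prune
    N10 x:[15,55/2] y:[11,14] z:[15/2,27/2] -> miss, prune
  N8 x:[7,16] y:[49/2,32] z:[15/2,22] -> miss, prune
  N12 x:[15/2,16] y:[25/2,24] z:[7,35/2] -> hit [25/2,16], descend [2, 7]
    N2 x:[8,31/2] y:[43/2,24] z:[25/2,35/2] -> miss, prune
    N7 x:[15/2,16] y:[25/2,45/2] z:[7,35/2] -> hit [25/2,16] leaf, test {P4@t=29/2, P13(miss)}

12 AABB tests over nodes [0, 1, 9, 11, 13, 5, 4, 10, 8, 12, 2, 7]; 3 leaves entered; closest P4.

== RESULT ==
[0, 1, 9, 11, 13, 5, 4, 10, 8, 12, 2, 7]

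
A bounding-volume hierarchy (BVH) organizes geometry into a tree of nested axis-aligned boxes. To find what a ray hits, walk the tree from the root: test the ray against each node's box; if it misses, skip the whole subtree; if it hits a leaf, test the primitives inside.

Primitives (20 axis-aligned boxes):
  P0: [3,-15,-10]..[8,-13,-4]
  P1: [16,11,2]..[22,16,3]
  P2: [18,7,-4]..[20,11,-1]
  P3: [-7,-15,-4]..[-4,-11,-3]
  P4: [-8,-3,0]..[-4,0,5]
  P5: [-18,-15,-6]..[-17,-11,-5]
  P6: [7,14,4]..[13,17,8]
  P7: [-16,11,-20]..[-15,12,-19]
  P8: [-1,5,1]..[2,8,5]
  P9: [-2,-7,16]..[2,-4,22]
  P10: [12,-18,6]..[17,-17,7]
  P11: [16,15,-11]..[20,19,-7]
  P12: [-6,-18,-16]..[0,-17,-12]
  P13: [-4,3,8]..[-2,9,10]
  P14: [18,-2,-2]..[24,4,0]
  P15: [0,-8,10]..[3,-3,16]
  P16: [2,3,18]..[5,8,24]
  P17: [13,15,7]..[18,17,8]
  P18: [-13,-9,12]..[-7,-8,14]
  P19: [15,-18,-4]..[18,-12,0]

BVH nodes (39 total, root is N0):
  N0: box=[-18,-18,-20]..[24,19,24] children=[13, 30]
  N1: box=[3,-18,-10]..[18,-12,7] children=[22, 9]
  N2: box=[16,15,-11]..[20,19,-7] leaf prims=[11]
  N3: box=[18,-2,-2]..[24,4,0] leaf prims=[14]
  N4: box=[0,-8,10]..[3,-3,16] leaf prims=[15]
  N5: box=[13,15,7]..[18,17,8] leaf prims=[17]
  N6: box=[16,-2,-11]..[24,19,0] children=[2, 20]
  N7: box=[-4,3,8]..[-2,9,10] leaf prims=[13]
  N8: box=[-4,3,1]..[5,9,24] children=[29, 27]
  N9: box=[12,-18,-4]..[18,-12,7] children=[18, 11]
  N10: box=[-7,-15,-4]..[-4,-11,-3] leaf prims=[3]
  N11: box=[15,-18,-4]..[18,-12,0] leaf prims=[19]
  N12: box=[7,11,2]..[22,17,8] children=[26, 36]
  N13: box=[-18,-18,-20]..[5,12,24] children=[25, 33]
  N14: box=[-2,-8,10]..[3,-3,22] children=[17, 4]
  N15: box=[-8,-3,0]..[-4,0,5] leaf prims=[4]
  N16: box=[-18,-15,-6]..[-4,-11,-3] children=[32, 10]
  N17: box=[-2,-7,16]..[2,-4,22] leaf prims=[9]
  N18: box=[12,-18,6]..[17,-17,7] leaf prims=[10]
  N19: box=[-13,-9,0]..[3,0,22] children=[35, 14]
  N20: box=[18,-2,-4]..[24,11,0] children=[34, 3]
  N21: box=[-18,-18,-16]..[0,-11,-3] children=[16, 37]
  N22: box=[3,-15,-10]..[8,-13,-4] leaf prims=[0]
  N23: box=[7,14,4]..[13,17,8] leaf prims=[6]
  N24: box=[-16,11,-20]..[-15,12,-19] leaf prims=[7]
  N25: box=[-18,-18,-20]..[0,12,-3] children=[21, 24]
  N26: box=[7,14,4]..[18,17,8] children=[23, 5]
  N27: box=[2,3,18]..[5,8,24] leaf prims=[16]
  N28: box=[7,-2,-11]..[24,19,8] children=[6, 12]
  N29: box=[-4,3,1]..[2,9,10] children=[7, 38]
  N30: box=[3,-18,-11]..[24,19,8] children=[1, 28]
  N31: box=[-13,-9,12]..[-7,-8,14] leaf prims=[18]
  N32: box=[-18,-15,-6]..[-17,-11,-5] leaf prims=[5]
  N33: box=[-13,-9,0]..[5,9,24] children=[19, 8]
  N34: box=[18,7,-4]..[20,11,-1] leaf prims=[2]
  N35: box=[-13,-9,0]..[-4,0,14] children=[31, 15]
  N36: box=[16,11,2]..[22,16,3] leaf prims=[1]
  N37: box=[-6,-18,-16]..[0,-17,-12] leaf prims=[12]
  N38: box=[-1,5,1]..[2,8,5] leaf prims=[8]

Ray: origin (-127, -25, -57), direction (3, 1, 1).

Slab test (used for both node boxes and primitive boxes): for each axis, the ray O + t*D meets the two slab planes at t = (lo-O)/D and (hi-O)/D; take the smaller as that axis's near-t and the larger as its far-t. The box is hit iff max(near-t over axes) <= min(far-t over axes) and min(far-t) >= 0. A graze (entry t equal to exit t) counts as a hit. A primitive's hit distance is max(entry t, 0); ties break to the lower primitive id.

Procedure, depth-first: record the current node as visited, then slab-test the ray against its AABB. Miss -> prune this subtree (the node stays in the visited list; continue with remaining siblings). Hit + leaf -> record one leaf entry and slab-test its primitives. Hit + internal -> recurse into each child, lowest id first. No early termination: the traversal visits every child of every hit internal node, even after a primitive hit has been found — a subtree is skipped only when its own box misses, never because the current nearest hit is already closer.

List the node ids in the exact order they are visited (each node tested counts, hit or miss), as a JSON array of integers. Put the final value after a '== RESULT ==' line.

Traverse from the root:
N0 x:[109/3,151/3] y:[7,44] z:[37,81] -> hit [37,44], descend [13, 30]
  N13 x:[109/3,44] y:[7,37] z:[37,81] -> hit [37,37], descend [25, 33]
    N25 x:[109/3,127/3] y:[7,37] z:[37,54] -> hit [37,37], descend [21, 24]
      N21 x:[109/3,127/3] y:[7,14] z:[41,54] -> miss, prune
      N24 x:[37,112/3] y:[36,37] z:[37,38] -> hit [37,37] leaf, test {P7@t=37}
    N33 x:[38,44] y:[16,34] z:[57,81] -> miss, prune
  N30 x:[130/3,151/3] y:[7,44] z:[46,65] -> miss, prune

Summary -> nodes [0, 13, 25, 21, 24, 33, 30]; box-tests=7; leaf-entries=1; first=P7

== RESULT ==
[0, 13, 25, 21, 24, 33, 30]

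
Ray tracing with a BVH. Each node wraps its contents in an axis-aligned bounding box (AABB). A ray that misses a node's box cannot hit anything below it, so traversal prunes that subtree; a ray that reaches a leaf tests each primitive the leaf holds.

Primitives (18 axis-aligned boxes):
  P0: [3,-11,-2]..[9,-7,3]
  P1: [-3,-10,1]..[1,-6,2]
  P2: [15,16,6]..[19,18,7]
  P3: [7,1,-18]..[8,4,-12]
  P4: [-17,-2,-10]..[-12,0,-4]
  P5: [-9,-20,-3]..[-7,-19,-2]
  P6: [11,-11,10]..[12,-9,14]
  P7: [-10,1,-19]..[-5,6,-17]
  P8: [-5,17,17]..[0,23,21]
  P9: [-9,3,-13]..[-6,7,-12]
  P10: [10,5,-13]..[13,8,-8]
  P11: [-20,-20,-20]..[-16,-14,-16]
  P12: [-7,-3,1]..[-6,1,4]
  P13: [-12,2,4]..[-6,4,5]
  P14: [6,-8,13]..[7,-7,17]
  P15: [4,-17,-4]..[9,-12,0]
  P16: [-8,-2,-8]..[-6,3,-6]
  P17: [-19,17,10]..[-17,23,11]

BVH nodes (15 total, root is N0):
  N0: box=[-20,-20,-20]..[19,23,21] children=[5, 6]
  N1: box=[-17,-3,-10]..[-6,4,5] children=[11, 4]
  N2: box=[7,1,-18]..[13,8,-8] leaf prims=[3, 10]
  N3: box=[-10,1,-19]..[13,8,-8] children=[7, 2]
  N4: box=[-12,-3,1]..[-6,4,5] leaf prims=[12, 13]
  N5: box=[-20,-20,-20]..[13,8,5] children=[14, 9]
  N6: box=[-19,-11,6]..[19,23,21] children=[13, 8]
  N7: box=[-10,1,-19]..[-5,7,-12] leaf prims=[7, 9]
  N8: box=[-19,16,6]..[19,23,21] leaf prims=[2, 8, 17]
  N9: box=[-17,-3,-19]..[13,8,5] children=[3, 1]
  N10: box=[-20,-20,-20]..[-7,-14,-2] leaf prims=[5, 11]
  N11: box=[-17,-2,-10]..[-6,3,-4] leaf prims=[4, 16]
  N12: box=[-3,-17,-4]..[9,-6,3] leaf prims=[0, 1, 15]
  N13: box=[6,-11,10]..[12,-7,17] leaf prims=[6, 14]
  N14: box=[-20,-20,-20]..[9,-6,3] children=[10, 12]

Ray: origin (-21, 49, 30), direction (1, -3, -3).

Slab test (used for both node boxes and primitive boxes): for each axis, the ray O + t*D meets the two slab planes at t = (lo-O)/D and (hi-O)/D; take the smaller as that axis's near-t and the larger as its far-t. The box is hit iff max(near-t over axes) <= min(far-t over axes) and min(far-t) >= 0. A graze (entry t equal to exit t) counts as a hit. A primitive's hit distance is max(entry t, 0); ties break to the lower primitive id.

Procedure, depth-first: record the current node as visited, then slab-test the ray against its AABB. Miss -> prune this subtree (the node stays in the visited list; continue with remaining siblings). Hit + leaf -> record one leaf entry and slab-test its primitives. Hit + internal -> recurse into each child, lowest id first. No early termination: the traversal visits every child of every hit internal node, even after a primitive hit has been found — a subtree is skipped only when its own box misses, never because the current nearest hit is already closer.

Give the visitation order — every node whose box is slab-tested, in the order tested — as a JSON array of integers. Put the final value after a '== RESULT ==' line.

Trace the traversal:
N0 x:[1,40] y:[26/3,23] z:[3,50/3] -> hit [26/3,50/3], descend [5, 6]
  N5 x:[1,34] y:[41/3,23] z:[25/3,50/3] -> hit [41/3,50/3], descend [9, 14]
    N9 x:[4,34] y:[41/3,52/3] z:[25/3,49/3] -> hit [41/3,49/3], descend [1, 3]
      N1 x:[4,15] y:[15,52/3] z:[25/3,40/3] -> miss, prune
      N3 x:[11,34] y:[41/3,16] z:[38/3,49/3] -> hit [41/3,16], descend [2, 7]
        N2 x:[28,34] y:[41/3,16] z:[38/3,16] -> miss, prune
        N7 x:[11,16] y:[14,16] z:[14,49/3] -> hit [14,16] leaf, test {P7@t=47/3, P9@t=14}
    N14 x:[1,30] y:[55/3,23] z:[9,50/3] -> miss, prune
  N6 x:[2,40] y:[26/3,20] z:[3,8] -> miss, prune

Visited [0, 5, 9, 1, 3, 2, 7, 14, 6]. Tests: 9 box, 1 leaf. Nearest: P9.

== RESULT ==
[0, 5, 9, 1, 3, 2, 7, 14, 6]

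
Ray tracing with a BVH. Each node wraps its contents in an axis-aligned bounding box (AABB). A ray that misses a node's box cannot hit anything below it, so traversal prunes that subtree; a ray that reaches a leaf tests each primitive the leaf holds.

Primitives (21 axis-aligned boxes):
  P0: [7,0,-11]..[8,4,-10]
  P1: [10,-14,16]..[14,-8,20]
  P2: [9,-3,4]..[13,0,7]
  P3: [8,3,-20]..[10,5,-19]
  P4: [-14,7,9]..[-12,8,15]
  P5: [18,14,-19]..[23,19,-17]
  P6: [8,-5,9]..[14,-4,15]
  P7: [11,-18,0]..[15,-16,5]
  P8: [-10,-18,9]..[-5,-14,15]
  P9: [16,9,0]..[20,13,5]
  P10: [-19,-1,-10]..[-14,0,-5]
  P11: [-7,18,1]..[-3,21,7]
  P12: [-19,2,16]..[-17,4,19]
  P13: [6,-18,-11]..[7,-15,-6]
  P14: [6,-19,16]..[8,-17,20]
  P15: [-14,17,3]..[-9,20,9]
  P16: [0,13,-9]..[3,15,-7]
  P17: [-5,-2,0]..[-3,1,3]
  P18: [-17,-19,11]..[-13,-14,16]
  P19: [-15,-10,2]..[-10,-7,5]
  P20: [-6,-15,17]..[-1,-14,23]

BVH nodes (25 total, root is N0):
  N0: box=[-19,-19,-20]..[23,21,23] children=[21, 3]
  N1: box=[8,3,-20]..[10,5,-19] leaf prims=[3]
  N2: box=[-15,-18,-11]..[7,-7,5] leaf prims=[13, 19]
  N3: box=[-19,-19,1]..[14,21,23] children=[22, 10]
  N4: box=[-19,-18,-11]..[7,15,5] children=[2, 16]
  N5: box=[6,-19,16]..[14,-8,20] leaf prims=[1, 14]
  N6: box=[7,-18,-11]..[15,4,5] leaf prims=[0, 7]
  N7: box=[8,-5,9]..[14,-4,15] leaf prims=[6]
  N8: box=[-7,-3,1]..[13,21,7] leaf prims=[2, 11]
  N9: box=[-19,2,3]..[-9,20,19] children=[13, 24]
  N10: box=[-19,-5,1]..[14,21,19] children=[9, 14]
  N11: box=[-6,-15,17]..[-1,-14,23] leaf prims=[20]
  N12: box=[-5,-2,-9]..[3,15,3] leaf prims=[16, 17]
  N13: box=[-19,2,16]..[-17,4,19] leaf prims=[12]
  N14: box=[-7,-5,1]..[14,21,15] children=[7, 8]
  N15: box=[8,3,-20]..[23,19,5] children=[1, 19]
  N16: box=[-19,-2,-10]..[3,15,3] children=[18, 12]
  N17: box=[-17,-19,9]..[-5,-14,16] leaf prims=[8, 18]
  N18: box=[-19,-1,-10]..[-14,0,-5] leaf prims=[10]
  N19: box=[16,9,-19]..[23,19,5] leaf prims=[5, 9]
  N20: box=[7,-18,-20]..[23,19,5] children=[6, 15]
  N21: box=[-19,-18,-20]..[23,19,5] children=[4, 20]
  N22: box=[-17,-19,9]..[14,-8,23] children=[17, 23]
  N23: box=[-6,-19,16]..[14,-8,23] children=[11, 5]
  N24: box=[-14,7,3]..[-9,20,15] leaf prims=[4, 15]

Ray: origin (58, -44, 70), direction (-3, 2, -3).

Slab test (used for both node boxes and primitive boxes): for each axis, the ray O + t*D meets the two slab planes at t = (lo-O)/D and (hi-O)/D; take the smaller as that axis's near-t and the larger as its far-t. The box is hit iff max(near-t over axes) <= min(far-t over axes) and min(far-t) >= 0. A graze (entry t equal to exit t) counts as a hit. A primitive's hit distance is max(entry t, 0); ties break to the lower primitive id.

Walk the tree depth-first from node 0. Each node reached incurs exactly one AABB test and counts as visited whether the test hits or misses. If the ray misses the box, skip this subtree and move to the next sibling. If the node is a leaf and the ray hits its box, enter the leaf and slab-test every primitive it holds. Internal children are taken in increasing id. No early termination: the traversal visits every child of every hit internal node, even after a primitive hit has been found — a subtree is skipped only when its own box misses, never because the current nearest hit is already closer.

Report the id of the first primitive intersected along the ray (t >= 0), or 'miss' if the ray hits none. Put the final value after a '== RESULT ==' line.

Walk:
N0 x:[35/3,77/3] y:[25/2,65/2] z:[47/3,30] -> hit [47/3,77/3], descend [3, 21]
  N3 x:[44/3,77/3] y:[25/2,65/2] z:[47/3,23] -> hit [47/3,23], descend [10, 22]
    N10 x:[44/3,77/3] y:[39/2,65/2] z:[17,23] -> hit [39/2,23], descend [9, 14]
      N9 x:[67/3,77/3] y:[23,32] z:[17,67/3] -> miss, prune
      N14 x:[44/3,65/3] y:[39/2,65/2] z:[55/3,23] -> hit [39/2,65/3], descend [7, 8]
        N7 x:[44/3,50/3] y:[39/2,20] z:[55/3,61/3] -> miss, prune
        N8 x:[15,65/3] y:[41/2,65/2] z:[21,23] -> hit [21,65/3] leaf, test {P2(miss), P11(miss)}
    N22 x:[44/3,25] y:[25/2,18] z:[47/3,61/3] -> hit [47/3,18], descend [17, 23]
      N17 x:[21,25] y:[25/2,15] z:[18,61/3] -> miss, prune
      N23 x:[44/3,64/3] y:[25/2,18] z:[47/3,18] -> hit [47/3,18], descend [5, 11]
        N5 x:[44/3,52/3] y:[25/2,18] z:[50/3,18] -> hit [50/3,52/3] leaf, test {P1(miss), P14(miss)}
        N11 x:[59/3,64/3] y:[29/2,15] z:[47/3,53/3] -> miss, prune
  N21 x:[35/3,77/3] y:[13,63/2] z:[65/3,30] -> hit [65/3,77/3], descend [4, 20]
    N4 x:[17,77/3] y:[13,59/2] z:[65/3,27] -> hit [65/3,77/3], descend [2, 16]
      N2 x:[17,73/3] y:[13,37/2] z:[65/3,27] -> miss, prune
      N16 x:[55/3,77/3] y:[21,59/2] z:[67/3,80/3] -> hit [67/3,77/3], descend [12, 18]
        N12 x:[55/3,21] y:[21,59/2] z:[67/3,79/3] -> miss, prune
        N18 x:[24,77/3] y:[43/2,22] z:[25,80/3] -> miss, prune
    N20 x:[35/3,17] y:[13,63/2] z:[65/3,30] -> miss, prune

Summary -> nodes [0, 3, 10, 9, 14, 7, 8, 22, 17, 23, 5, 11, 21, 4, 2, 16, 12, 18, 20]; box-tests=19; leaf-entries=2; first=miss

== RESULT ==
miss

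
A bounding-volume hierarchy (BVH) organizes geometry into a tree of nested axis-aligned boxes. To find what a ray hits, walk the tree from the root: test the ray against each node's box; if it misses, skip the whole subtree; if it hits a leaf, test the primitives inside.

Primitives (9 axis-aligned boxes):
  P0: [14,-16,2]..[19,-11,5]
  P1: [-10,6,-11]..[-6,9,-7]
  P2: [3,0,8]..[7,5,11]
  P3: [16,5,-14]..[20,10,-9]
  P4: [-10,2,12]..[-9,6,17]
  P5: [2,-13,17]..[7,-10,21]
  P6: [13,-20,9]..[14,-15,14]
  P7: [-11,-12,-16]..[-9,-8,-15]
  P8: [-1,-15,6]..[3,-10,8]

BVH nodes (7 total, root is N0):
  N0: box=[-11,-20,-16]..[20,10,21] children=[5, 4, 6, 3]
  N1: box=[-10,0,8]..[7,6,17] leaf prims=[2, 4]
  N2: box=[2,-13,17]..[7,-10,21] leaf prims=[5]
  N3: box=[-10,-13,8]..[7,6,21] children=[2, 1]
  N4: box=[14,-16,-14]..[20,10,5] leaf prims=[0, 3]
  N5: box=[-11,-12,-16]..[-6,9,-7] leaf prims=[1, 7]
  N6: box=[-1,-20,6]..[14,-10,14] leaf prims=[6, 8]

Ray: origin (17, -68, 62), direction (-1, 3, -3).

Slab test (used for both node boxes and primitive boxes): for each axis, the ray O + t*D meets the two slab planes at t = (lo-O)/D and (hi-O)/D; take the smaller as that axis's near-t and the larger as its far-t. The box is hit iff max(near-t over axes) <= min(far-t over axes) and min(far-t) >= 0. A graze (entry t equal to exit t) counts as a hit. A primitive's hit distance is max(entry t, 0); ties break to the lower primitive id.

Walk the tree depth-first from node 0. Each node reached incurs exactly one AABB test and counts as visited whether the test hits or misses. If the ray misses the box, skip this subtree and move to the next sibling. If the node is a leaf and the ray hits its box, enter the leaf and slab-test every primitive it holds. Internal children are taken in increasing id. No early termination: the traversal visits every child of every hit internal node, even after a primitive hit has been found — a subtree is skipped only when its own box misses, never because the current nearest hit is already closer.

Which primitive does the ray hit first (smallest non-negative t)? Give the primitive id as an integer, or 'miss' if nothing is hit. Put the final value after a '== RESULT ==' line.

Traverse from the root:
N0 x:[-3,28] y:[16,26] z:[41/3,26] -> hit [16,26], descend [3, 4, 5, 6]
  N3 x:[10,27] y:[55/3,74/3] z:[41/3,18] -> miss, prune
  N4 x:[-3,3] y:[52/3,26] z:[19,76/3] -> miss, prune
  N5 x:[23,28] y:[56/3,77/3] z:[23,26] -> hit [23,77/3] leaf, test {P1(miss), P7(miss)}
  N6 x:[3,18] y:[16,58/3] z:[16,56/3] -> hit [16,18] leaf, test {P6(miss), P8@t=18}

5 AABB tests over nodes [0, 3, 4, 5, 6]; 2 leaves entered; closest P8.

== RESULT ==
8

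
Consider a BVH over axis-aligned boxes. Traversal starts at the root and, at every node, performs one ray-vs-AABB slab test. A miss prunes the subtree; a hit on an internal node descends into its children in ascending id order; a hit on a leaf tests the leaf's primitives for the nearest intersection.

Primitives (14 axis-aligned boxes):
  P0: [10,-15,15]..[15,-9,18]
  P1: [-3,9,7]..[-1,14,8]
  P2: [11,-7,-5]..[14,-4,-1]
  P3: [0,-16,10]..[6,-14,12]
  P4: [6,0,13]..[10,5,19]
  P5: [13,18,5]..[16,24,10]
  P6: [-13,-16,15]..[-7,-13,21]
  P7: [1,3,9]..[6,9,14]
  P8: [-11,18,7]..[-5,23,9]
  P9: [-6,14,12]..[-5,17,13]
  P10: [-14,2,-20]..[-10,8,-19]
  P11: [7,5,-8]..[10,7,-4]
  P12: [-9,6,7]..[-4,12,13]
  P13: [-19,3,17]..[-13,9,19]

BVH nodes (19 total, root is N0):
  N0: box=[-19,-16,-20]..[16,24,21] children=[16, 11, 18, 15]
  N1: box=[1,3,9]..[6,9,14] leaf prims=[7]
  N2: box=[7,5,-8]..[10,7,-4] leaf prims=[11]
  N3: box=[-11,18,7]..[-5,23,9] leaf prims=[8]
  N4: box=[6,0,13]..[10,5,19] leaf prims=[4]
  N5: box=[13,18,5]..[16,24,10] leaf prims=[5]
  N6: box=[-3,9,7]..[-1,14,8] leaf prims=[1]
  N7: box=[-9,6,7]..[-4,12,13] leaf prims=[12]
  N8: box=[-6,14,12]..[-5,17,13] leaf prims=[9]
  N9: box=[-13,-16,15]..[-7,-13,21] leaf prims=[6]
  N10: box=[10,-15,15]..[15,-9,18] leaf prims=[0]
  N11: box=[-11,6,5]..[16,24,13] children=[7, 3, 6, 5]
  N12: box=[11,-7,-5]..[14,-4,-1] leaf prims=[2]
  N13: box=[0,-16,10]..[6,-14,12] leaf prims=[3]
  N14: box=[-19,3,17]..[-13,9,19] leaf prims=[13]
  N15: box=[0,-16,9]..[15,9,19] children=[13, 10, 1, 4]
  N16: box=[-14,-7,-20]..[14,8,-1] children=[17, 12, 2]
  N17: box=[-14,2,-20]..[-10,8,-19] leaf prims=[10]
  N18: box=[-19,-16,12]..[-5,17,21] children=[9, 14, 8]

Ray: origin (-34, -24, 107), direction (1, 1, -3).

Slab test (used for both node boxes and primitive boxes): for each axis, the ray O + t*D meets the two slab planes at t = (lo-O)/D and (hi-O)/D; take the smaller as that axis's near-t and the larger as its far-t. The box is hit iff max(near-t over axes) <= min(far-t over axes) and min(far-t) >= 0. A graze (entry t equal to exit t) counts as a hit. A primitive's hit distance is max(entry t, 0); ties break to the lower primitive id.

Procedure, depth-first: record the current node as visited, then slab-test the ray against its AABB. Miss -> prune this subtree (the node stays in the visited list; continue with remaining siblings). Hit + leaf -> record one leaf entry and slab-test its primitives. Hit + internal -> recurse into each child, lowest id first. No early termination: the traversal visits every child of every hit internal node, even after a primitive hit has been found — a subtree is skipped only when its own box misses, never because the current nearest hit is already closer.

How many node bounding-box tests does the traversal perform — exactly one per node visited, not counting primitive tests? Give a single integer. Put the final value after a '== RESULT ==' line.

Trace the traversal:
N0 x:[15,50] y:[8,48] z:[86/3,127/3] -> hit [86/3,127/3], descend [11, 15, 16, 18]
  N11 x:[23,50] y:[30,48] z:[94/3,34] -> hit [94/3,34], descend [3, 5, 6, 7]
    N3 x:[23,29] y:[42,47] z:[98/3,100/3] -> miss, prune
    N5 x:[47,50] y:[42,48] z:[97/3,34] -> miss, prune
    N6 x:[31,33] y:[33,38] z:[33,100/3] -> hit [33,33] leaf, test {P1@t=33}
    N7 x:[25,30] y:[30,36] z:[94/3,100/3] -> miss, prune
  N15 x:[34,49] y:[8,33] z:[88/3,98/3] -> miss, prune
  N16 x:[20,48] y:[17,32] z:[36,127/3] -> miss, prune
  N18 x:[15,29] y:[8,41] z:[86/3,95/3] -> hit [86/3,29], descend [8, 9, 14]
    N8 x:[28,29] y:[38,41] z:[94/3,95/3] -> miss, prune
    N9 x:[21,27] y:[8,11] z:[86/3,92/3] -> miss, prune
    N14 x:[15,21] y:[27,33] z:[88/3,30] -> miss, prune

order=[0, 11, 3, 5, 6, 7, 15, 16, 18, 8, 9, 14]  |boxes|=12  |leaves|=1  hit=P1

== RESULT ==
12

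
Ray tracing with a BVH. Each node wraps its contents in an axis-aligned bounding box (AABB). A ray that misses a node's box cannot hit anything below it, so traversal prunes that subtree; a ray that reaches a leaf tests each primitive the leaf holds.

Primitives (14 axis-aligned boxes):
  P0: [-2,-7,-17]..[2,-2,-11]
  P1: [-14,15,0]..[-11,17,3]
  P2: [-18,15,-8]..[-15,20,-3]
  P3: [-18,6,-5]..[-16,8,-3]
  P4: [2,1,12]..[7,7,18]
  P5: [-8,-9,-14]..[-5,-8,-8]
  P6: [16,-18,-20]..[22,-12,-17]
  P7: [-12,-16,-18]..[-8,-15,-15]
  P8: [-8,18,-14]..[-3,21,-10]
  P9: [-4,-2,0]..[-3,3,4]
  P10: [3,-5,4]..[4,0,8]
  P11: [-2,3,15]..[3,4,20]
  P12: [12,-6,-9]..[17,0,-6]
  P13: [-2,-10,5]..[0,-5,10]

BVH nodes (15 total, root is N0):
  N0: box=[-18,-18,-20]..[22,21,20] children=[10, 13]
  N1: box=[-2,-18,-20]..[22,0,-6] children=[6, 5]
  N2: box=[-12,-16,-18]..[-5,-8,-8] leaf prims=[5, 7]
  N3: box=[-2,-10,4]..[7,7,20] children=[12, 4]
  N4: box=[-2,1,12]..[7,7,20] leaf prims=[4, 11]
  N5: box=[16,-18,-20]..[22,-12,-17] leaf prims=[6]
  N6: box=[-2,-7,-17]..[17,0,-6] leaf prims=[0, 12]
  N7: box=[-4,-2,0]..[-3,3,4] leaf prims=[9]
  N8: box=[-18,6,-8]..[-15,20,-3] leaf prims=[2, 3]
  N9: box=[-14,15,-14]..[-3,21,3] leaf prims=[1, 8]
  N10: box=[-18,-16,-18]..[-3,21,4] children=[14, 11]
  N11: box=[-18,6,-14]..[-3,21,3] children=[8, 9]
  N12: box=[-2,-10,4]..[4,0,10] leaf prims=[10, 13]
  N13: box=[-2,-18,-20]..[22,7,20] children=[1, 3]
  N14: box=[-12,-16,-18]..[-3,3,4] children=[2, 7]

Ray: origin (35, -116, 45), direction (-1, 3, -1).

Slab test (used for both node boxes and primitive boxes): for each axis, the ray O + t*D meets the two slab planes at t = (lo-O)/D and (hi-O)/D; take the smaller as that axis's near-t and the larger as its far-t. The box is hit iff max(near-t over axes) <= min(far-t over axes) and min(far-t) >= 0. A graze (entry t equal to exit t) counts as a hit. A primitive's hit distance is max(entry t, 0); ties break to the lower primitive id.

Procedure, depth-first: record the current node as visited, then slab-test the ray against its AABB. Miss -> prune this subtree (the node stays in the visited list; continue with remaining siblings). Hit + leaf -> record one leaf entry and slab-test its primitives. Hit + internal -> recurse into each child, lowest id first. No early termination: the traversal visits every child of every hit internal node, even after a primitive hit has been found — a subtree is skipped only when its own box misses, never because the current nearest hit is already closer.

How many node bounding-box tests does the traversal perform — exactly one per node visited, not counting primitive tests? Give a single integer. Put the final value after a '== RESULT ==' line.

Trace the traversal:
N0 x:[13,53] y:[98/3,137/3] z:[25,65] -> hit [98/3,137/3], descend [10, 13]
  N10 x:[38,53] y:[100/3,137/3] z:[41,63] -> hit [41,137/3], descend [11, 14]
    N11 x:[38,53] y:[122/3,137/3] z:[42,59] -> hit [42,137/3], descend [8, 9]
      N8 x:[50,53] y:[122/3,136/3] z:[48,53] -> miss, prune
      N9 x:[38,49] y:[131/3,137/3] z:[42,59] -> hit [131/3,137/3] leaf, test {P1(miss), P8(miss)}
    N14 x:[38,47] y:[100/3,119/3] z:[41,63] -> miss, prune
  N13 x:[13,37] y:[98/3,41] z:[25,65] -> hit [98/3,37], descend [1, 3]
    N1 x:[13,37] y:[98/3,116/3] z:[51,65] -> miss, prune
    N3 x:[28,37] y:[106/3,41] z:[25,41] -> hit [106/3,37], descend [4, 12]
      N4 x:[28,37] y:[39,41] z:[25,33] -> miss, prune
      N12 x:[31,37] y:[106/3,116/3] z:[35,41] -> hit [106/3,37] leaf, test {P10(miss), P13@t=106/3}

Summary -> nodes [0, 10, 11, 8, 9, 14, 13, 1, 3, 4, 12]; box-tests=11; leaf-entries=2; first=P13

== RESULT ==
11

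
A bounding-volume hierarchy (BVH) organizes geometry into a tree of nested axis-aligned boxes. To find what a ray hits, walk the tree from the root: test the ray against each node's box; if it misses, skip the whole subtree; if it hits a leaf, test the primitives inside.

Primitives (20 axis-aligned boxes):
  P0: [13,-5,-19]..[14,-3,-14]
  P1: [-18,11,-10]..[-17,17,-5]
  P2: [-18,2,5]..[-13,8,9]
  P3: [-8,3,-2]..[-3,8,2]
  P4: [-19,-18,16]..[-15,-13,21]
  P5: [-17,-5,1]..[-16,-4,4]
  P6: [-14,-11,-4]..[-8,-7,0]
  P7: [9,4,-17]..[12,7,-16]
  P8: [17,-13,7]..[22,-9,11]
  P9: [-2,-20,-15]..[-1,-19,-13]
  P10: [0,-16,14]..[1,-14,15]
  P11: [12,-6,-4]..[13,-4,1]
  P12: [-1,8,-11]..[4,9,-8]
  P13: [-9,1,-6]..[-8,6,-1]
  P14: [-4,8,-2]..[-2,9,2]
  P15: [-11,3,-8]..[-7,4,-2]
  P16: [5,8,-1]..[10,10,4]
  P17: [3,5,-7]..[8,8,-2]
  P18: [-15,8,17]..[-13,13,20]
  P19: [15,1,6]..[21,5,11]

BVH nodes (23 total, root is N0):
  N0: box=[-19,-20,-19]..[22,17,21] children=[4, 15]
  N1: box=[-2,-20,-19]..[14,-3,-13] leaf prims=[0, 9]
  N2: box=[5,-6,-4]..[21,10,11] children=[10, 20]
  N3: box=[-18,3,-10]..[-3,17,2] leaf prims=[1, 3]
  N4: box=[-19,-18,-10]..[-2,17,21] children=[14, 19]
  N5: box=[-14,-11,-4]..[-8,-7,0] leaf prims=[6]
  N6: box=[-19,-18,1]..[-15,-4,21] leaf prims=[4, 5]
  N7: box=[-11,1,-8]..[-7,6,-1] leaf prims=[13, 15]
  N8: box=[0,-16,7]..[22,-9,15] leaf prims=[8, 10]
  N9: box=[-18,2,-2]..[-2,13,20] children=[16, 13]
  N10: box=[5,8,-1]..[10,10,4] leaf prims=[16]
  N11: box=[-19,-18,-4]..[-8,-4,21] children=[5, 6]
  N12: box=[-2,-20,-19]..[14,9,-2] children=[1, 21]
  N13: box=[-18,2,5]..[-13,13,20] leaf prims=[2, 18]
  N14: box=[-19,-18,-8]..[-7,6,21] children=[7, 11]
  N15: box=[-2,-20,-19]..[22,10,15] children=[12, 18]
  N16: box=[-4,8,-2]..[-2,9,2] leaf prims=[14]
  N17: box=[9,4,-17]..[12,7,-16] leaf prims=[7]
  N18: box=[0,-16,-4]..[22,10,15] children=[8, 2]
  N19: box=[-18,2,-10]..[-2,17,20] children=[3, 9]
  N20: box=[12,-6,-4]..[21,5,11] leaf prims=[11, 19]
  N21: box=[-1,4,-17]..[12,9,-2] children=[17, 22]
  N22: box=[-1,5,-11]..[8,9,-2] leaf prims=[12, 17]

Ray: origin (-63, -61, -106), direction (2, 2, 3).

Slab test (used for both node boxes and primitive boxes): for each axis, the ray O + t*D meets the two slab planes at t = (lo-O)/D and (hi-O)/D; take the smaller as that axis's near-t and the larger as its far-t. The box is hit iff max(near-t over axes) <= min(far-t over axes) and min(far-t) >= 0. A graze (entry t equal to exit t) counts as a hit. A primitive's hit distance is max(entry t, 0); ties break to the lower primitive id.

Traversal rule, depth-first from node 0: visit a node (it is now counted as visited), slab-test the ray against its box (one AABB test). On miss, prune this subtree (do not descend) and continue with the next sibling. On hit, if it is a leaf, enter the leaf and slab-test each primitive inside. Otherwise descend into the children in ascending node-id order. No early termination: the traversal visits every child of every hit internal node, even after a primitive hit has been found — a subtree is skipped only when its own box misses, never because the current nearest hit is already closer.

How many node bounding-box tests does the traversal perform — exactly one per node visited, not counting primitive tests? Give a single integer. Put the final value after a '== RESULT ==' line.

Trace the traversal:
N0 x:[22,85/2] y:[41/2,39] z:[29,127/3] -> hit [29,39], descend [4, 15]
  N4 x:[22,61/2] y:[43/2,39] z:[32,127/3] -> miss, prune
  N15 x:[61/2,85/2] y:[41/2,71/2] z:[29,121/3] -> hit [61/2,71/2], descend [12, 18]
    N12 x:[61/2,77/2] y:[41/2,35] z:[29,104/3] -> hit [61/2,104/3], descend [1, 21]
      N1 x:[61/2,77/2] y:[41/2,29] z:[29,31] -> miss, prune
      N21 x:[31,75/2] y:[65/2,35] z:[89/3,104/3] -> hit [65/2,104/3], descend [17, 22]
        N17 x:[36,75/2] y:[65/2,34] z:[89/3,30] -> miss, prune
        N22 x:[31,71/2] y:[33,35] z:[95/3,104/3] -> hit [33,104/3] leaf, test {P12(miss), P17@t=33}
    N18 x:[63/2,85/2] y:[45/2,71/2] z:[34,121/3] -> hit [34,71/2], descend [2, 8]
      N2 x:[34,42] y:[55/2,71/2] z:[34,39] -> hit [34,71/2], descend [10, 20]
        N10 x:[34,73/2] y:[69/2,71/2] z:[35,110/3] -> hit [35,71/2] leaf, test {P16@t=35}
        N20 x:[75/2,42] y:[55/2,33] z:[34,39] -> miss, prune
      N8 x:[63/2,85/2] y:[45/2,26] z:[113/3,121/3] -> miss, prune

Summary -> nodes [0, 4, 15, 12, 1, 21, 17, 22, 18, 2, 10, 20, 8]; box-tests=13; leaf-entries=2; first=P17

== RESULT ==
13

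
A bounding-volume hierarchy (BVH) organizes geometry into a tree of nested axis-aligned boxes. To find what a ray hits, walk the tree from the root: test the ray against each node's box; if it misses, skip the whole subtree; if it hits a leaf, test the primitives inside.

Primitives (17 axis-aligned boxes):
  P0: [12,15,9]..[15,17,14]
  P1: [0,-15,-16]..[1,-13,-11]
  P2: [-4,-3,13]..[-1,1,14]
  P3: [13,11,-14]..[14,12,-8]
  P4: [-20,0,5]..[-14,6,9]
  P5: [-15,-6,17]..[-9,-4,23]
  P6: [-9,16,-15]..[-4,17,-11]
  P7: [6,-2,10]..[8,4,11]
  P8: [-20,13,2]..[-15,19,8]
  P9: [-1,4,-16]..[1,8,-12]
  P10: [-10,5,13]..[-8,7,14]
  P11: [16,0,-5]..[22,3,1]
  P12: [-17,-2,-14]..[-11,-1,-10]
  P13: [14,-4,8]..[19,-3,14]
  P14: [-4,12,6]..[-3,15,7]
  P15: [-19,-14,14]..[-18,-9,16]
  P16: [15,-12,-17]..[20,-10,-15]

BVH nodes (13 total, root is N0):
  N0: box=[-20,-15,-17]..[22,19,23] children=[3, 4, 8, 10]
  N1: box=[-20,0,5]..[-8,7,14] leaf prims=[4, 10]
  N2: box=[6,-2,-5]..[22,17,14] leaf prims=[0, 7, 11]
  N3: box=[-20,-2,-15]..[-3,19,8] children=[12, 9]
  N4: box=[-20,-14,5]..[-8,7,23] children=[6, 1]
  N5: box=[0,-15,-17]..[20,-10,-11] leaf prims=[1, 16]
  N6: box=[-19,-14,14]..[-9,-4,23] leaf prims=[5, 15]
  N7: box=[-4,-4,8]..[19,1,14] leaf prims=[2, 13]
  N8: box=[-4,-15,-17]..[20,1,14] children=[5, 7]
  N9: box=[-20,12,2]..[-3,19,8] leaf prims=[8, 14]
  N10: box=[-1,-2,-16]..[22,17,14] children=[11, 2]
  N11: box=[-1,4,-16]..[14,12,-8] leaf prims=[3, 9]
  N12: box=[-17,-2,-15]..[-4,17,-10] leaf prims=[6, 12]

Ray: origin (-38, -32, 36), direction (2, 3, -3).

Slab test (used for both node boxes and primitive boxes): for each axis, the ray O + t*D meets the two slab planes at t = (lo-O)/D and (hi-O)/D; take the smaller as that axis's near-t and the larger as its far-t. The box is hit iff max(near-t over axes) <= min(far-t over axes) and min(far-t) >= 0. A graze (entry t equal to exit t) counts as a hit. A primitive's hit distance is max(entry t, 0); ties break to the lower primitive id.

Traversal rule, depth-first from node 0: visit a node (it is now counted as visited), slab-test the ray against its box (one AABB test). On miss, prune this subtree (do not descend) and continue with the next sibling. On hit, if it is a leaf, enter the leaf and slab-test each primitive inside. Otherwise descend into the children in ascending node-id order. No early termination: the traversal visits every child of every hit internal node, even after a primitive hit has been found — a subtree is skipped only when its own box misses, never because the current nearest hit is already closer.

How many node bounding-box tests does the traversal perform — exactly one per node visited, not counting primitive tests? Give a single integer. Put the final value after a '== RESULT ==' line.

Walk:
N0 x:[9,30] y:[17/3,17] z:[13/3,53/3] -> hit [9,17], descend [3, 4, 8, 10]
  N3 x:[9,35/2] y:[10,17] z:[28/3,17] -> hit [10,17], descend [9, 12]
    N9 x:[9,35/2] y:[44/3,17] z:[28/3,34/3] -> miss, prune
    N12 x:[21/2,17] y:[10,49/3] z:[46/3,17] -> hit [46/3,49/3] leaf, test {P6@t=16, P12(miss)}
  N4 x:[9,15] y:[6,13] z:[13/3,31/3] -> hit [9,31/3], descend [1, 6]
    N1 x:[9,15] y:[32/3,13] z:[22/3,31/3] -> miss, prune
    N6 x:[19/2,29/2] y:[6,28/3] z:[13/3,22/3] -> miss, prune
  N8 x:[17,29] y:[17/3,11] z:[22/3,53/3] -> miss, prune
  N10 x:[37/2,30] y:[10,49/3] z:[22/3,52/3] -> miss, prune

Visited [0, 3, 9, 12, 4, 1, 6, 8, 10]. Tests: 9 box, 1 leaf. Nearest: P6.

== RESULT ==
9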